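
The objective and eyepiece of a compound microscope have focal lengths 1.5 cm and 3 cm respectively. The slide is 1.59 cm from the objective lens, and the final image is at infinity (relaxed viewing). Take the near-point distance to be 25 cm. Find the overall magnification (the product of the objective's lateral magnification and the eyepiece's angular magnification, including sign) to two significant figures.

-140

Objective: 1/d_i = 1/f_obj - 1/d_o = 1/1.5 - 1/1.59 = 0.03774 cm^-1, so d_i = 26.500 cm.
m_obj = -d_i/d_o = -26.500/1.59 = -16.667.
Eyepiece angular magnification (image at infinity): M_eye = D/f_e = 25/3 = 8.333.
Overall M = m_obj x M_eye = (-16.667)(8.333) = -138.89.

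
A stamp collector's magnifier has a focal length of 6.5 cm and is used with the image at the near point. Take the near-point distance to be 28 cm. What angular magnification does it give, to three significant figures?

5.31

M = 1 + D/f = 1 + 28/6.5 = 5.308.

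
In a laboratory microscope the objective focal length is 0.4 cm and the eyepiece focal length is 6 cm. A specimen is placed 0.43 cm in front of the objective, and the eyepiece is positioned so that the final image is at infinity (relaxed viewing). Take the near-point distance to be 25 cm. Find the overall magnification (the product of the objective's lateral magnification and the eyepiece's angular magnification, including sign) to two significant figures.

-56

Objective: 1/d_i = 1/f_obj - 1/d_o = 1/0.4 - 1/0.43 = 0.17442 cm^-1, so d_i = 5.733 cm.
m_obj = -d_i/d_o = -5.733/0.43 = -13.333.
Eyepiece angular magnification (image at infinity): M_eye = D/f_e = 25/6 = 4.167.
Overall M = m_obj x M_eye = (-13.333)(4.167) = -55.56.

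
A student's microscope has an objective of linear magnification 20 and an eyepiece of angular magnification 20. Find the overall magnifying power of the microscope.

400

The overall magnification of a compound microscope is the product of the objective and eyepiece magnifications:
M = M_obj x M_eye = 20 x 20 = 400.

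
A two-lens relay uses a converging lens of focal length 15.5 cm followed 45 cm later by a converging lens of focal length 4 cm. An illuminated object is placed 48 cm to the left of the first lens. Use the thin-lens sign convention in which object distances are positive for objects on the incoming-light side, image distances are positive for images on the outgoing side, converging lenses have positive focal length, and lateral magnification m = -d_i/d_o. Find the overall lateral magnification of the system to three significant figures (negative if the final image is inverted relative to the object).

Applying the thin-lens equation to the first lens, 1/15.5 = 1/48 + 1/d_i1, which gives d_i1 = 22.892 cm.
Its lateral magnification is m_1 = -d_i1/d_o1 = -(22.892)/48 = -0.4769.
The intermediate image is 22.892 cm to the right of lens 1, so d_o2 = L - d_i1 = 45 - 22.892 = 22.108 cm.
Applying the thin-lens equation again with f_2 = 4 cm and d_o2 = 22.108 cm gives d_i2 = 4.884 cm.
m_2 = -(4.884)/(22.108) = -0.2209.
Total m = m_1 x m_2 = (-0.4769)(-0.2209) = 0.1054.

0.105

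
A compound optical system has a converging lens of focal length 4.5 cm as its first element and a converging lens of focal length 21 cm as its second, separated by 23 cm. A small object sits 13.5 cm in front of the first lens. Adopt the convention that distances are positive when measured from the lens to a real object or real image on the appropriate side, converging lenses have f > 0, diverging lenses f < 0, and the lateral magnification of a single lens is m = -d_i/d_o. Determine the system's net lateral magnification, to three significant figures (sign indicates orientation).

Lens 1: 1/d_i1 = 1/f_1 - 1/d_o1 = 1/4.5 - 1/13.5 = 0.14815 cm^-1, so d_i1 = 6.750 cm.
m_1 = -(6.750)/13.5 = -0.5000.
The intermediate image is 6.750 cm to the right of lens 1, so d_o2 = L - d_i1 = 23 - 6.750 = 16.250 cm.
Lens 2: 1/d_i2 = 1/f_2 - 1/d_o2 = 1/21 - 1/(16.250) = -0.01392 cm^-1, so d_i2 = -71.842 cm.
m_2 = -(-71.842)/(16.250) = 4.4211.
Total m = m_1 x m_2 = (-0.5000)(4.4211) = -2.2105.

-2.21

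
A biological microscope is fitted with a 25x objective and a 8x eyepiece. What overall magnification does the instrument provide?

The overall magnification of a compound microscope is the product of the objective and eyepiece magnifications:
M = M_obj x M_eye = 25 x 8 = 200.

200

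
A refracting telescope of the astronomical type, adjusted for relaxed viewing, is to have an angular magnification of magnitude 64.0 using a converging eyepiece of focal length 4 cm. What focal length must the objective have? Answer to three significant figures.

256 cm

|M| = f_obj/|f_eye|, so f_obj = |M| x |f_eye| = 64.0 x 4 = 256.000 cm.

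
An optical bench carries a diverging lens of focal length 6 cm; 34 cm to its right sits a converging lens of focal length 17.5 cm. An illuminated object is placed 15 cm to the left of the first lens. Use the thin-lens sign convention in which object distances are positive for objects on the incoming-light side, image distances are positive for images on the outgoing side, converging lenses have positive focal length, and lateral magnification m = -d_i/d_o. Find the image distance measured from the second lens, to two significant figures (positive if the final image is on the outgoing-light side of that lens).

32 cm

Lens 1: 1/d_i1 = 1/f_1 - 1/d_o1 = 1/(-6) - 1/15 = -0.23333 cm^-1, so d_i1 = -4.286 cm.
With d_i1 < 0 the first image is virtual and lies on the object side; the object distance for lens 2 is d_o2 = 34 - (-4.286) = 38.286 cm.
Lens 2: 1/d_i2 = 1/f_2 - 1/d_o2 = 1/17.5 - 1/(38.286) = 0.03102 cm^-1, so d_i2 = 32.234 cm.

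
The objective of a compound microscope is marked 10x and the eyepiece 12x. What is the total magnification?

The overall magnification of a compound microscope is the product of the objective and eyepiece magnifications:
M = M_obj x M_eye = 10 x 12 = 120.

120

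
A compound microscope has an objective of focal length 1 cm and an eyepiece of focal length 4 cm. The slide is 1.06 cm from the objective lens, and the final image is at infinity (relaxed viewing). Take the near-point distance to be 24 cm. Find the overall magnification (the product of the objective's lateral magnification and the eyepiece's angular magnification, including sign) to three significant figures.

Objective: 1/d_i = 1/f_obj - 1/d_o = 1/1 - 1/1.06 = 0.05660 cm^-1, so d_i = 17.667 cm.
m_obj = -d_i/d_o = -17.667/1.06 = -16.667.
Eyepiece angular magnification (image at infinity): M_eye = D/f_e = 24/4 = 6.000.
Overall M = m_obj x M_eye = (-16.667)(6.000) = -100.00.

-100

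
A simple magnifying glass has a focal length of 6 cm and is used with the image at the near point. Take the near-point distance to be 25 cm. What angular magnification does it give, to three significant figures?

M = 1 + D/f = 1 + 25/6 = 5.167.

5.17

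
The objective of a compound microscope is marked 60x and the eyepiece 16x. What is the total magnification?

960

The overall magnification of a compound microscope is the product of the objective and eyepiece magnifications:
M = M_obj x M_eye = 60 x 16 = 960.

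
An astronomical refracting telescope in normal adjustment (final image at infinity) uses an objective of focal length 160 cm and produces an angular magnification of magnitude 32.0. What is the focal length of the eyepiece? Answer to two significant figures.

|M| = f_obj/f_eye, so f_eye = f_obj/|M| = 160/32.0 = 5.000 cm.

5.0 cm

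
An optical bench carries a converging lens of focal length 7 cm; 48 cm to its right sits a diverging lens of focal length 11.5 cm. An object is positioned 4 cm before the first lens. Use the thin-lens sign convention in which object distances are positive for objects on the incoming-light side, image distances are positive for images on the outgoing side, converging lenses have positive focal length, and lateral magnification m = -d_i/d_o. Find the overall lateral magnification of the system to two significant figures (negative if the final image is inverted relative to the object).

Applying the thin-lens equation to the first lens, 1/7 = 1/4 + 1/d_i1, which gives d_i1 = -9.333 cm.
Its lateral magnification is m_1 = -d_i1/d_o1 = -(-9.333)/4 = 2.3333.
With d_i1 < 0 the first image is virtual and lies on the object side; the object distance for lens 2 is d_o2 = 48 - (-9.333) = 57.333 cm.
Applying the thin-lens equation again with f_2 = -11.5 cm and d_o2 = 57.333 cm gives d_i2 = -9.579 cm.
m_2 = -(-9.579)/(57.333) = 0.1671.
Total m = m_1 x m_2 = (2.3333)(0.1671) = 0.3898.

0.39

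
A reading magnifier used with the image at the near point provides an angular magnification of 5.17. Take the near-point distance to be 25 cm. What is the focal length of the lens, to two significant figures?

For the image at the near point, M = 1 + D/f.
f = D/(M - 1) = 25/(5.17 - 1) = 5.995 cm.

6.0 cm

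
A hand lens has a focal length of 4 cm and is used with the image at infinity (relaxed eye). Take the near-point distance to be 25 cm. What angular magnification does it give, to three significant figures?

6.25

M = D/f = 25/4 = 6.250.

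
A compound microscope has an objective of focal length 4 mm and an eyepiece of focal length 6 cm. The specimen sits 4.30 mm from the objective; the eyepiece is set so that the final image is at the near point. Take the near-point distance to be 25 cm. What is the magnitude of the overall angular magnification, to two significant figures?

69

Convert to cm: f_obj = 4 mm = 0.4 cm; d_o = 4.30 mm = 0.43 cm.
Objective: 1/d_i = 1/f_obj - 1/d_o = 1/0.4 - 1/0.43 = 0.17442 cm^-1, so d_i = 5.733 cm.
m_obj = -d_i/d_o = -5.733/0.43 = -13.333.
Eyepiece angular magnification (image at near point): M_eye = 1 + D/f_e = 1 + 25/6 = 5.167.
Overall M = m_obj x M_eye = (-13.333)(5.167) = -68.89.
|M| = 68.89.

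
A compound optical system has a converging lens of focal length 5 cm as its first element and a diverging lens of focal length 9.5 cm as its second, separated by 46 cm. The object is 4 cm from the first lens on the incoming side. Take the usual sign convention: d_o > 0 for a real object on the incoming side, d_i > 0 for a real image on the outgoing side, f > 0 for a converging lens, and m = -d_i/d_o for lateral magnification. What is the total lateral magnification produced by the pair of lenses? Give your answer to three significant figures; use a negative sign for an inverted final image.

0.629

First lens: d_i1 = 1/(1/5 - 1/4) = -20.000 cm.
m_1 = -(-20.000)/4 = 5.0000.
With d_i1 < 0 the first image is virtual and lies on the object side; the object distance for lens 2 is d_o2 = 46 - (-20.000) = 66.000 cm.
Second lens: d_i2 = 1/(1/(-9.5) - 1/(66.000)) = -8.305 cm.
m_2 = -(-8.305)/(66.000) = 0.1258.
Total m = m_1 x m_2 = (5.0000)(0.1258) = 0.6291.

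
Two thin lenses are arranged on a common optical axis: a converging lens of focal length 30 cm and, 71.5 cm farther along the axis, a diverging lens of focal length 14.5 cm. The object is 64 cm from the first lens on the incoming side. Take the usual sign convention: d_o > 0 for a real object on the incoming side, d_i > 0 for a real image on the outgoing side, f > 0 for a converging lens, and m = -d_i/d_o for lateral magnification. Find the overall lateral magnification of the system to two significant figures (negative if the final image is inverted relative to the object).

Applying the thin-lens equation to the first lens, 1/30 = 1/64 + 1/d_i1, which gives d_i1 = 56.471 cm.
Its lateral magnification is m_1 = -d_i1/d_o1 = -(56.471)/64 = -0.8824.
Object distance for lens 2: d_o2 = 71.5 - 56.471 = 15.029 cm.
Applying the thin-lens equation again with f_2 = -14.5 cm and d_o2 = 15.029 cm gives d_i2 = -7.380 cm.
m_2 = -(-7.380)/(15.029) = 0.4910.
The system's lateral magnification is m_1 m_2 = (-0.8824)(0.4910) = -0.4333.

-0.43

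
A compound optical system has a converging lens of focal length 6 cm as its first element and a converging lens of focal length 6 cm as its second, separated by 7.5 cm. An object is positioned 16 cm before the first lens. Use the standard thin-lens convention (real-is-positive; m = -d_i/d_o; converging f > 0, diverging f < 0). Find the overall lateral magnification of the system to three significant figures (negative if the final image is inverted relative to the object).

-0.444

Lens 1: 1/d_i1 = 1/f_1 - 1/d_o1 = 1/6 - 1/16 = 0.10417 cm^-1, so d_i1 = 9.600 cm.
m_1 = -(9.600)/16 = -0.6000.
This image would form 9.600 cm past lens 1, i.e. 2.100 cm beyond lens 2, so it is a virtual object for lens 2: d_o2 = 7.5 - 9.600 = -2.100 cm.
Lens 2: 1/d_i2 = 1/f_2 - 1/d_o2 = 1/6 - 1/(-2.100) = 0.64286 cm^-1, so d_i2 = 1.556 cm.
m_2 = -(1.556)/(-2.100) = 0.7407.
Total m = m_1 x m_2 = (-0.6000)(0.7407) = -0.4444.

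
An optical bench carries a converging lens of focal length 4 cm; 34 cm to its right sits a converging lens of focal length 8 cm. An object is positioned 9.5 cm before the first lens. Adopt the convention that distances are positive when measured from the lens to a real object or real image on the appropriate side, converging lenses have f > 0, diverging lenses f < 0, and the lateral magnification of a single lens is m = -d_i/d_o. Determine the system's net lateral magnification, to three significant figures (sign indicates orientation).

0.305

Lens 1: 1/d_i1 = 1/f_1 - 1/d_o1 = 1/4 - 1/9.5 = 0.14474 cm^-1, so d_i1 = 6.909 cm.
m_1 = -(6.909)/9.5 = -0.7273.
The intermediate image is 6.909 cm to the right of lens 1, so d_o2 = L - d_i1 = 34 - 6.909 = 27.091 cm.
Lens 2: 1/d_i2 = 1/f_2 - 1/d_o2 = 1/8 - 1/(27.091) = 0.08809 cm^-1, so d_i2 = 11.352 cm.
m_2 = -(11.352)/(27.091) = -0.4190.
Total m = m_1 x m_2 = (-0.7273)(-0.4190) = 0.3048.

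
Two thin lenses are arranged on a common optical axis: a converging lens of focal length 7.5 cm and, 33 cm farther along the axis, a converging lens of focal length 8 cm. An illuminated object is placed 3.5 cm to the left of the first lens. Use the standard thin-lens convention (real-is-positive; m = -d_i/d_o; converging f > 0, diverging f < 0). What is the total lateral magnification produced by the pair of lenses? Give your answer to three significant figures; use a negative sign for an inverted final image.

First lens: d_i1 = 1/(1/7.5 - 1/3.5) = -6.563 cm.
m_1 = -(-6.563)/3.5 = 1.8750.
The intermediate image is virtual, 6.563 cm to the left of lens 1, so d_o2 = L - d_i1 = 33 - (-6.563) = 39.562 cm.
Second lens: d_i2 = 1/(1/8 - 1/(39.562)) = 10.028 cm.
m_2 = -(10.028)/(39.562) = -0.2535.
Overall magnification: m = m_1 m_2 = -0.4752.

-0.475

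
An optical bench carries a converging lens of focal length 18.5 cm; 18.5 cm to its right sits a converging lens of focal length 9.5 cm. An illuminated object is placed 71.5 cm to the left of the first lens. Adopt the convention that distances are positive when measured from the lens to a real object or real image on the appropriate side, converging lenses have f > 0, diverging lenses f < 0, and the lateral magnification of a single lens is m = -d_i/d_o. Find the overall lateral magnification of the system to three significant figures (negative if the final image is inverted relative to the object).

Lens 1: 1/d_i1 = 1/f_1 - 1/d_o1 = 1/18.5 - 1/71.5 = 0.04007 cm^-1, so d_i1 = 24.958 cm.
m_1 = -(24.958)/71.5 = -0.3491.
This image would form 24.958 cm past lens 1, i.e. 6.458 cm beyond lens 2, so it is a virtual object for lens 2: d_o2 = 18.5 - 24.958 = -6.458 cm.
Lens 2: 1/d_i2 = 1/f_2 - 1/d_o2 = 1/9.5 - 1/(-6.458) = 0.26012 cm^-1, so d_i2 = 3.844 cm.
m_2 = -(3.844)/(-6.458) = 0.5953.
Overall magnification: m = m_1 m_2 = -0.2078.

-0.208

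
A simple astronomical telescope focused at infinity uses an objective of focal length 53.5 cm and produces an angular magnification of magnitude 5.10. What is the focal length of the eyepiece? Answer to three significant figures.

10.5 cm

|M| = f_obj/f_eye, so f_eye = f_obj/|M| = 53.5/5.1 = 10.490 cm.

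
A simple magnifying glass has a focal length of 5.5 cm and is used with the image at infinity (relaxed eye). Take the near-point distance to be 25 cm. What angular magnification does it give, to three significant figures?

M = D/f = 25/5.5 = 4.545.

4.55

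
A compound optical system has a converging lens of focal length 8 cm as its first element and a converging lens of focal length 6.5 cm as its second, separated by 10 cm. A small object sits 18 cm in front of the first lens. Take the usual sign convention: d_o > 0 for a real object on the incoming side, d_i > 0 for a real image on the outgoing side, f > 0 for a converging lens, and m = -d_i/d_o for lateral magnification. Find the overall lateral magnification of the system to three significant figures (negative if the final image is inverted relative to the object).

-0.477

Applying the thin-lens equation to the first lens, 1/8 = 1/18 + 1/d_i1, which gives d_i1 = 14.400 cm.
Its lateral magnification is m_1 = -d_i1/d_o1 = -(14.400)/18 = -0.8000.
This image would form 14.400 cm past lens 1, i.e. 4.400 cm beyond lens 2, so it is a virtual object for lens 2: d_o2 = 10 - 14.400 = -4.400 cm.
Applying the thin-lens equation again with f_2 = 6.5 cm and d_o2 = -4.400 cm gives d_i2 = 2.624 cm.
m_2 = -(2.624)/(-4.400) = 0.5963.
The system's lateral magnification is m_1 m_2 = (-0.8000)(0.5963) = -0.4771.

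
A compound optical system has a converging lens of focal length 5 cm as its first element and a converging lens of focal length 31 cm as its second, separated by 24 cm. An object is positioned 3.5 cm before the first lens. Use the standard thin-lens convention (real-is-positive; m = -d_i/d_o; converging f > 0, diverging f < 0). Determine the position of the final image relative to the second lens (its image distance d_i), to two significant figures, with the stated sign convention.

240 cm

Applying the thin-lens equation to the first lens, 1/5 = 1/3.5 + 1/d_i1, which gives d_i1 = -11.667 cm.
The intermediate image is virtual, 11.667 cm to the left of lens 1, so d_o2 = L - d_i1 = 24 - (-11.667) = 35.667 cm.
Applying the thin-lens equation again with f_2 = 31 cm and d_o2 = 35.667 cm gives d_i2 = 236.929 cm.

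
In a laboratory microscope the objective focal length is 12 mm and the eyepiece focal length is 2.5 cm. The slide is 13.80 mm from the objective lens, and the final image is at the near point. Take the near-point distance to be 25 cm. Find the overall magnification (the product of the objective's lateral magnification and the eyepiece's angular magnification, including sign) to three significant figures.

-73.3

Convert to cm: f_obj = 12 mm = 1.2 cm; d_o = 13.80 mm = 1.38 cm.
Objective: 1/d_i = 1/f_obj - 1/d_o = 1/1.2 - 1/1.38 = 0.10870 cm^-1, so d_i = 9.200 cm.
m_obj = -d_i/d_o = -9.200/1.38 = -6.667.
Eyepiece angular magnification (image at near point): M_eye = 1 + D/f_e = 1 + 25/2.5 = 11.000.
Overall M = m_obj x M_eye = (-6.667)(11.000) = -73.33.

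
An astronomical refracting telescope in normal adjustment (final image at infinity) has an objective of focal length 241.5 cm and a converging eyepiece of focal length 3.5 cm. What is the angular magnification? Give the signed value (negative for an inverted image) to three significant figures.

M = -f_obj/f_eye = -241.5/(3.5) = -69.000.

-69.0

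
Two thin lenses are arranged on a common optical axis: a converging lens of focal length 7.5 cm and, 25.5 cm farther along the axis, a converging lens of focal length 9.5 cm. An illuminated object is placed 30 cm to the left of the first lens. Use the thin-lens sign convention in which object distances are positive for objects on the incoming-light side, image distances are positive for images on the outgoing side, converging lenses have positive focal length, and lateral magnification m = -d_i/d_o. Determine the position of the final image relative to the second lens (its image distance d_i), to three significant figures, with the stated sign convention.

24.5 cm

Applying the thin-lens equation to the first lens, 1/7.5 = 1/30 + 1/d_i1, which gives d_i1 = 10.000 cm.
That image sits 15.500 cm in front of the second lens, so d_o2 = 15.500 cm.
Applying the thin-lens equation again with f_2 = 9.5 cm and d_o2 = 15.500 cm gives d_i2 = 24.542 cm.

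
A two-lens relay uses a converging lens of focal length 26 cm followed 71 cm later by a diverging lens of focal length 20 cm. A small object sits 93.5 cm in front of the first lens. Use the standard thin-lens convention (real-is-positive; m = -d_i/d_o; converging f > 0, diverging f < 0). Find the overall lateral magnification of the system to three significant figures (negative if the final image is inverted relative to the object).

-0.140

First lens: d_i1 = 1/(1/26 - 1/93.5) = 36.015 cm.
m_1 = -(36.015)/93.5 = -0.3852.
Object distance for lens 2: d_o2 = 71 - 36.015 = 34.985 cm.
Second lens: d_i2 = 1/(1/(-20) - 1/(34.985)) = -12.725 cm.
m_2 = -(-12.725)/(34.985) = 0.3637.
The system's lateral magnification is m_1 m_2 = (-0.3852)(0.3637) = -0.1401.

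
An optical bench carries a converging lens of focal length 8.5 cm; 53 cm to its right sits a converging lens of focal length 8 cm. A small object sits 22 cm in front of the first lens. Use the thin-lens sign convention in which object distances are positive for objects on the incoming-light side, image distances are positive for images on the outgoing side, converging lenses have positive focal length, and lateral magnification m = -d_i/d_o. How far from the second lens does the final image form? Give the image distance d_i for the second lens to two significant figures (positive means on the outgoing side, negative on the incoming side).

Applying the thin-lens equation to the first lens, 1/8.5 = 1/22 + 1/d_i1, which gives d_i1 = 13.852 cm.
Object distance for lens 2: d_o2 = 53 - 13.852 = 39.148 cm.
Applying the thin-lens equation again with f_2 = 8 cm and d_o2 = 39.148 cm gives d_i2 = 10.055 cm.

10 cm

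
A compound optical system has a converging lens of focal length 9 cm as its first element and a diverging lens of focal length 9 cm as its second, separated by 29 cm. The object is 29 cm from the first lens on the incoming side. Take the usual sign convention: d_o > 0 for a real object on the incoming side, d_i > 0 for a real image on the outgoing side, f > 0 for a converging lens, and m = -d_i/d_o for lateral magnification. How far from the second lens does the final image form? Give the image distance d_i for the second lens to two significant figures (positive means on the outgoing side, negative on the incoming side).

Applying the thin-lens equation to the first lens, 1/9 = 1/29 + 1/d_i1, which gives d_i1 = 13.050 cm.
Object distance for lens 2: d_o2 = 29 - 13.050 = 15.950 cm.
Applying the thin-lens equation again with f_2 = -9 cm and d_o2 = 15.950 cm gives d_i2 = -5.754 cm.

-5.8 cm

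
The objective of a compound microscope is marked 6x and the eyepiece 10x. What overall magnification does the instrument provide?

The overall magnification of a compound microscope is the product of the objective and eyepiece magnifications:
M = M_obj x M_eye = 6 x 10 = 60.

60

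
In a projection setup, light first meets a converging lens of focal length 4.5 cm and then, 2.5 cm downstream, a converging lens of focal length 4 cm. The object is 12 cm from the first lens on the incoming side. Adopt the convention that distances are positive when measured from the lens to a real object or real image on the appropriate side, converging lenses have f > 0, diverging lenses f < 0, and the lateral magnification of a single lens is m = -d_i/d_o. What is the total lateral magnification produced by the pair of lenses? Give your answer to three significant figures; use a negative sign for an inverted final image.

Lens 1: 1/d_i1 = 1/f_1 - 1/d_o1 = 1/4.5 - 1/12 = 0.13889 cm^-1, so d_i1 = 7.200 cm.
m_1 = -(7.200)/12 = -0.6000.
This image would form 7.200 cm past lens 1, i.e. 4.700 cm beyond lens 2, so it is a virtual object for lens 2: d_o2 = 2.5 - 7.200 = -4.700 cm.
Lens 2: 1/d_i2 = 1/f_2 - 1/d_o2 = 1/4 - 1/(-4.700) = 0.46277 cm^-1, so d_i2 = 2.161 cm.
m_2 = -(2.161)/(-4.700) = 0.4598.
Total m = m_1 x m_2 = (-0.6000)(0.4598) = -0.2759.

-0.276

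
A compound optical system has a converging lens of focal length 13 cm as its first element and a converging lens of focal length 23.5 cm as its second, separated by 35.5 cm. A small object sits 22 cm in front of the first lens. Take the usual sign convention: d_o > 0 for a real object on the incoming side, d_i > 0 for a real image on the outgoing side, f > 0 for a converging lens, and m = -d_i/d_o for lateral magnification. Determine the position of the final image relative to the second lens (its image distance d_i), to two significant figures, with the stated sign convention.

-4.4 cm

Lens 1: 1/d_i1 = 1/f_1 - 1/d_o1 = 1/13 - 1/22 = 0.03147 cm^-1, so d_i1 = 31.778 cm.
That image sits 3.722 cm in front of the second lens, so d_o2 = 3.722 cm.
Lens 2: 1/d_i2 = 1/f_2 - 1/d_o2 = 1/23.5 - 1/(3.722) = -0.22610 cm^-1, so d_i2 = -4.423 cm.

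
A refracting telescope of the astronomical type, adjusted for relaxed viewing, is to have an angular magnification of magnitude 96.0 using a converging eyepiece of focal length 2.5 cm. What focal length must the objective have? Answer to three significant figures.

240 cm

|M| = f_obj/|f_eye|, so f_obj = |M| x |f_eye| = 96.0 x 2.5 = 240.000 cm.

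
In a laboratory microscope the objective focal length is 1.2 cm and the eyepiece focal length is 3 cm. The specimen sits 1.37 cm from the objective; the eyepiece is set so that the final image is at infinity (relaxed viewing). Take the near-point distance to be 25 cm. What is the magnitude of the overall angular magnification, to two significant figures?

59

Objective: 1/d_i = 1/f_obj - 1/d_o = 1/1.2 - 1/1.37 = 0.10341 cm^-1, so d_i = 9.671 cm.
m_obj = -d_i/d_o = -9.671/1.37 = -7.059.
Eyepiece angular magnification (image at infinity): M_eye = D/f_e = 25/3 = 8.333.
Overall M = m_obj x M_eye = (-7.059)(8.333) = -58.82.
|M| = 58.82.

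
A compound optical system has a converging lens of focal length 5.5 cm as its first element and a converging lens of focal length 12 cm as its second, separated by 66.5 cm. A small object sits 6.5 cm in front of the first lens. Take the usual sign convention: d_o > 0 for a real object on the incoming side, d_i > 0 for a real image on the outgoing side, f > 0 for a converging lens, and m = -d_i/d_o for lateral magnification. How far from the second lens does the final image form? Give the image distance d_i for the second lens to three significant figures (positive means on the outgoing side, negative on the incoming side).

Lens 1: 1/d_i1 = 1/f_1 - 1/d_o1 = 1/5.5 - 1/6.5 = 0.02797 cm^-1, so d_i1 = 35.750 cm.
The intermediate image is 35.750 cm to the right of lens 1, so d_o2 = L - d_i1 = 66.5 - 35.750 = 30.750 cm.
Lens 2: 1/d_i2 = 1/f_2 - 1/d_o2 = 1/12 - 1/(30.750) = 0.05081 cm^-1, so d_i2 = 19.680 cm.

19.7 cm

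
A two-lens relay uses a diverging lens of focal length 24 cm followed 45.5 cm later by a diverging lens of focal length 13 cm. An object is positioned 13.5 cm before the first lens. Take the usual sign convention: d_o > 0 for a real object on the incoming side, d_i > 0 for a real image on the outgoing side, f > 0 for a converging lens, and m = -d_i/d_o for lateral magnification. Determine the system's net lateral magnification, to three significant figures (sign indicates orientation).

Lens 1: 1/d_i1 = 1/f_1 - 1/d_o1 = 1/(-24) - 1/13.5 = -0.11574 cm^-1, so d_i1 = -8.640 cm.
m_1 = -(-8.640)/13.5 = 0.6400.
The intermediate image is virtual, 8.640 cm to the left of lens 1, so d_o2 = L - d_i1 = 45.5 - (-8.640) = 54.140 cm.
Lens 2: 1/d_i2 = 1/f_2 - 1/d_o2 = 1/(-13) - 1/(54.140) = -0.09539 cm^-1, so d_i2 = -10.483 cm.
m_2 = -(-10.483)/(54.140) = 0.1936.
Total m = m_1 x m_2 = (0.6400)(0.1936) = 0.1239.

0.124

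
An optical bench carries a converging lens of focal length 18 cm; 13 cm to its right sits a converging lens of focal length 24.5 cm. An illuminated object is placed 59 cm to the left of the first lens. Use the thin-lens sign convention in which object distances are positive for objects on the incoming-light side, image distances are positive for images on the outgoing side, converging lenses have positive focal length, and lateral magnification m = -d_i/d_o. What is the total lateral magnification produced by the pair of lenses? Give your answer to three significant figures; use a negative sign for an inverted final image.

Applying the thin-lens equation to the first lens, 1/18 = 1/59 + 1/d_i1, which gives d_i1 = 25.902 cm.
Its lateral magnification is m_1 = -d_i1/d_o1 = -(25.902)/59 = -0.4390.
This image would form 25.902 cm past lens 1, i.e. 12.902 cm beyond lens 2, so it is a virtual object for lens 2: d_o2 = 13 - 25.902 = -12.902 cm.
Applying the thin-lens equation again with f_2 = 24.5 cm and d_o2 = -12.902 cm gives d_i2 = 8.452 cm.
m_2 = -(8.452)/(-12.902) = 0.6550.
The system's lateral magnification is m_1 m_2 = (-0.4390)(0.6550) = -0.2876.

-0.288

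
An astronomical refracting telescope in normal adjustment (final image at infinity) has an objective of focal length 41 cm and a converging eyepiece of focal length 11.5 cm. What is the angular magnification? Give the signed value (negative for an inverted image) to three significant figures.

M = -f_obj/f_eye = -41/(11.5) = -3.565.

-3.57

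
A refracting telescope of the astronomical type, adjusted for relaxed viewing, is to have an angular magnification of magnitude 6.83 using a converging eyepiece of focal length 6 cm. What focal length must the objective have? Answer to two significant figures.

41 cm

|M| = f_obj/|f_eye|, so f_obj = |M| x |f_eye| = 6.83 x 6 = 40.980 cm.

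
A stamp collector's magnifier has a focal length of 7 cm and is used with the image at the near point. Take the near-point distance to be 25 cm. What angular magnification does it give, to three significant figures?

4.57

M = 1 + D/f = 1 + 25/7 = 4.571.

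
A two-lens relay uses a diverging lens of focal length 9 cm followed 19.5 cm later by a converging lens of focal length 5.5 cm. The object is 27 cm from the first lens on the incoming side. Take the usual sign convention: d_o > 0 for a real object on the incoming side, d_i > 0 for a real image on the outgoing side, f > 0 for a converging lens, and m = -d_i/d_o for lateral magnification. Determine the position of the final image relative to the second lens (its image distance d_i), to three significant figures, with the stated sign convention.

6.96 cm

Applying the thin-lens equation to the first lens, 1/(-9) = 1/27 + 1/d_i1, which gives d_i1 = -6.750 cm.
The intermediate image is virtual, 6.750 cm to the left of lens 1, so d_o2 = L - d_i1 = 19.5 - (-6.750) = 26.250 cm.
Applying the thin-lens equation again with f_2 = 5.5 cm and d_o2 = 26.250 cm gives d_i2 = 6.958 cm.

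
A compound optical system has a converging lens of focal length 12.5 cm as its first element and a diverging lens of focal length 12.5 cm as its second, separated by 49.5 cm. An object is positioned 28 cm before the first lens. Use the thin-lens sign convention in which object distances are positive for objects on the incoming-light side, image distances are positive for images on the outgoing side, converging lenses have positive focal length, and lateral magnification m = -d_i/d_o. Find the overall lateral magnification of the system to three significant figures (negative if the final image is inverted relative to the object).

Applying the thin-lens equation to the first lens, 1/12.5 = 1/28 + 1/d_i1, which gives d_i1 = 22.581 cm.
Its lateral magnification is m_1 = -d_i1/d_o1 = -(22.581)/28 = -0.8065.
The intermediate image is 22.581 cm to the right of lens 1, so d_o2 = L - d_i1 = 49.5 - 22.581 = 26.919 cm.
Applying the thin-lens equation again with f_2 = -12.5 cm and d_o2 = 26.919 cm gives d_i2 = -8.536 cm.
m_2 = -(-8.536)/(26.919) = 0.3171.
Overall magnification: m = m_1 m_2 = -0.2557.

-0.256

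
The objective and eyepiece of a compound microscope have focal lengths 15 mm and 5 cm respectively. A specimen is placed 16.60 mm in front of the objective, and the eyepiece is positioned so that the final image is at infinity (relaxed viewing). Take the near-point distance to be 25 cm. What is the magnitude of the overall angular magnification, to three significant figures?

46.9

Convert to cm: f_obj = 15 mm = 1.5 cm; d_o = 16.60 mm = 1.66 cm.
Objective: 1/d_i = 1/f_obj - 1/d_o = 1/1.5 - 1/1.66 = 0.06426 cm^-1, so d_i = 15.563 cm.
m_obj = -d_i/d_o = -15.563/1.66 = -9.375.
Eyepiece angular magnification (image at infinity): M_eye = D/f_e = 25/5 = 5.000.
Overall M = m_obj x M_eye = (-9.375)(5.000) = -46.88.
|M| = 46.88.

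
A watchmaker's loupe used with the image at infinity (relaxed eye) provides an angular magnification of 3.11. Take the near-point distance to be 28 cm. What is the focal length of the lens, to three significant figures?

For the image at infinity, M = D/f.
f = D/M = 28/3.11 = 9.003 cm.

9.00 cm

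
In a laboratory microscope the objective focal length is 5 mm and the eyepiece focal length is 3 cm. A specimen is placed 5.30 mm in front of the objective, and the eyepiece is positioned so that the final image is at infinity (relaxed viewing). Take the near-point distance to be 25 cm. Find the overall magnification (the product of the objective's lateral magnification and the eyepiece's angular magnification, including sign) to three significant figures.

Convert to cm: f_obj = 5 mm = 0.5 cm; d_o = 5.30 mm = 0.53 cm.
Objective: 1/d_i = 1/f_obj - 1/d_o = 1/0.5 - 1/0.53 = 0.11321 cm^-1, so d_i = 8.833 cm.
m_obj = -d_i/d_o = -8.833/0.53 = -16.667.
Eyepiece angular magnification (image at infinity): M_eye = D/f_e = 25/3 = 8.333.
Overall M = m_obj x M_eye = (-16.667)(8.333) = -138.89.

-139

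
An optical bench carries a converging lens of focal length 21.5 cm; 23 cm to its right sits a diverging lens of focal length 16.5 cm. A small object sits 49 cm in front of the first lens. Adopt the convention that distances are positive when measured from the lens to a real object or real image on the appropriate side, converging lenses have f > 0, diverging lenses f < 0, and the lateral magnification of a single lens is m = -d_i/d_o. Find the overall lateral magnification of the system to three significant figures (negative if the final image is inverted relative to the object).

-10.8

Applying the thin-lens equation to the first lens, 1/21.5 = 1/49 + 1/d_i1, which gives d_i1 = 38.309 cm.
Its lateral magnification is m_1 = -d_i1/d_o1 = -(38.309)/49 = -0.7818.
Since 38.309 cm > 23 cm, the first image lies past the second lens and serves as a virtual object: d_o2 = L - d_i1 = -15.309 cm.
Applying the thin-lens equation again with f_2 = -16.5 cm and d_o2 = -15.309 cm gives d_i2 = 212.107 cm.
m_2 = -(212.107)/(-15.309) = 13.8550.
The system's lateral magnification is m_1 m_2 = (-0.7818)(13.8550) = -10.8321.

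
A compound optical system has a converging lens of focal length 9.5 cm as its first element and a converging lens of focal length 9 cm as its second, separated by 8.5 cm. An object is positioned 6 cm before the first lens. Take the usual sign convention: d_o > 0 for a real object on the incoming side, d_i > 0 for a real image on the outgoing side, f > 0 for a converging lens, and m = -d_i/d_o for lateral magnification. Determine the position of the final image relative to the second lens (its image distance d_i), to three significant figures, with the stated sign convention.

First lens: d_i1 = 1/(1/9.5 - 1/6) = -16.286 cm.
With d_i1 < 0 the first image is virtual and lies on the object side; the object distance for lens 2 is d_o2 = 8.5 - (-16.286) = 24.786 cm.
Second lens: d_i2 = 1/(1/9 - 1/(24.786)) = 14.131 cm.

14.1 cm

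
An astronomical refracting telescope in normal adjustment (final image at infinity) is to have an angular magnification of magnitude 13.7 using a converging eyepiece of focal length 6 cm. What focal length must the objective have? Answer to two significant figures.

|M| = f_obj/|f_eye|, so f_obj = |M| x |f_eye| = 13.7 x 6 = 82.200 cm.

82 cm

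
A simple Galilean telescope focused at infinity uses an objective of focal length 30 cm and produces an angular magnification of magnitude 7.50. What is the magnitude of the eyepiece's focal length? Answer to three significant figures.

4.00 cm

|M| = f_obj/|f_eye|, so |f_eye| = f_obj/|M| = 30/7.5 = 4.000 cm.
(The eyepiece is diverging, so its signed focal length is -4.000 cm.)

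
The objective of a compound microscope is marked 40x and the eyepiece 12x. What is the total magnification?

480

The overall magnification of a compound microscope is the product of the objective and eyepiece magnifications:
M = M_obj x M_eye = 40 x 12 = 480.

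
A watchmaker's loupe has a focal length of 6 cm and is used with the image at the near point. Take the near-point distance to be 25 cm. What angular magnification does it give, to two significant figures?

5.2

M = 1 + D/f = 1 + 25/6 = 5.167.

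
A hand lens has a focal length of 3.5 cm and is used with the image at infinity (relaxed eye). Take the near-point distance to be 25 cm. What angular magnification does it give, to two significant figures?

M = D/f = 25/3.5 = 7.143.

7.1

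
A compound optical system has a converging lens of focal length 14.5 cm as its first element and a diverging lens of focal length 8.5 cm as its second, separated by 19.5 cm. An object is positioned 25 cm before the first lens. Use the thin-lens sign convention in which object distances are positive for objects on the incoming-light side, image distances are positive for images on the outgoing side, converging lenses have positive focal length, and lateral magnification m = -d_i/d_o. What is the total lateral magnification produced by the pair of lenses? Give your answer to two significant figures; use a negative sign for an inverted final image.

Lens 1: 1/d_i1 = 1/f_1 - 1/d_o1 = 1/14.5 - 1/25 = 0.02897 cm^-1, so d_i1 = 34.524 cm.
m_1 = -(34.524)/25 = -1.3810.
This image would form 34.524 cm past lens 1, i.e. 15.024 cm beyond lens 2, so it is a virtual object for lens 2: d_o2 = 19.5 - 34.524 = -15.024 cm.
Lens 2: 1/d_i2 = 1/f_2 - 1/d_o2 = 1/(-8.5) - 1/(-15.024) = -0.05109 cm^-1, so d_i2 = -19.575 cm.
m_2 = -(-19.575)/(-15.024) = -1.3029.
The system's lateral magnification is m_1 m_2 = (-1.3810)(-1.3029) = 1.7993.

1.8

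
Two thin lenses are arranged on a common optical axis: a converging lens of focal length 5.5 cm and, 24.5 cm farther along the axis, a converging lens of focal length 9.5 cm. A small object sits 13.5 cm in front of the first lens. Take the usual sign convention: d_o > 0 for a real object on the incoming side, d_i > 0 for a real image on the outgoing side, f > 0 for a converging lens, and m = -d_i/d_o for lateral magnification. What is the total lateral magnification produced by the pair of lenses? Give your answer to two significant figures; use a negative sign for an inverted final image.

Lens 1: 1/d_i1 = 1/f_1 - 1/d_o1 = 1/5.5 - 1/13.5 = 0.10774 cm^-1, so d_i1 = 9.281 cm.
m_1 = -(9.281)/13.5 = -0.6875.
The intermediate image is 9.281 cm to the right of lens 1, so d_o2 = L - d_i1 = 24.5 - 9.281 = 15.219 cm.
Lens 2: 1/d_i2 = 1/f_2 - 1/d_o2 = 1/9.5 - 1/(15.219) = 0.03955 cm^-1, so d_i2 = 25.281 cm.
m_2 = -(25.281)/(15.219) = -1.6612.
The system's lateral magnification is m_1 m_2 = (-0.6875)(-1.6612) = 1.1421.

1.1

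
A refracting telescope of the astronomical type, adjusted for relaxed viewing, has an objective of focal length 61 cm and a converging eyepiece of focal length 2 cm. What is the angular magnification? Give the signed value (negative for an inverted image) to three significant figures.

-30.5

M = -f_obj/f_eye = -61/(2) = -30.500.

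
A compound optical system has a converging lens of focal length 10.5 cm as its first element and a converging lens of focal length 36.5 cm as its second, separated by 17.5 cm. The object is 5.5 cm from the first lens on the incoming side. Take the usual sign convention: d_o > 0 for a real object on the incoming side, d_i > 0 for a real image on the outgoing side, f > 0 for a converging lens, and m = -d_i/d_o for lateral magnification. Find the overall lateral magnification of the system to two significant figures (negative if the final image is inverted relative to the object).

10

First lens: d_i1 = 1/(1/10.5 - 1/5.5) = -11.550 cm.
m_1 = -(-11.550)/5.5 = 2.1000.
With d_i1 < 0 the first image is virtual and lies on the object side; the object distance for lens 2 is d_o2 = 17.5 - (-11.550) = 29.050 cm.
Second lens: d_i2 = 1/(1/36.5 - 1/(29.050)) = -142.326 cm.
m_2 = -(-142.326)/(29.050) = 4.8993.
Total m = m_1 x m_2 = (2.1000)(4.8993) = 10.2886.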